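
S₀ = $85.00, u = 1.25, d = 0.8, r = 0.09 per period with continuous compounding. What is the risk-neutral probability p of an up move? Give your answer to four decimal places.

Risk-neutral probability p = (e^0.09 − 0.8)/(1.25 − 0.8) = 0.2942/0.4500 = 0.6537

p = 0.6537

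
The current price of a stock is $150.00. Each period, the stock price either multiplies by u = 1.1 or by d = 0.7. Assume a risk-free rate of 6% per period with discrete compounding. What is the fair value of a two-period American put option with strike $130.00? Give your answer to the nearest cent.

Risk-neutral probability p = (1 + 0.06 − 0.7)/(1.1 − 0.7) = 0.3600/0.4000 = 0.9000
Terminal stock prices: S_uu = 181.5, S_ud = 115.5, S_dd = 73.5
Terminal payoffs (K − S): max(-51.5, 0) = 0, max(14.5, 0) = 14.5, max(56.5, 0) = 56.5
Node u (S = 165): continuation = 1/1.06·[0.9000·0.0000 + 0.1000·14.5000] = 1.3679; exercise value = 0.0000 ≤ continuation, so V_u = 1.3679
Node d (S = 105): continuation = 1/1.06·[0.9000·14.5000 + 0.1000·56.5000] = 17.6415; exercise value = 25.0000 > continuation, so V_d = 25.0000 (exercise)
Node 0 (S = 150): continuation = 1/1.06·[0.9000·1.3679 + 0.1000·25.0000] = 3.5199; exercise value = 0.0000 ≤ continuation, so V_0 = 3.5199

$3.52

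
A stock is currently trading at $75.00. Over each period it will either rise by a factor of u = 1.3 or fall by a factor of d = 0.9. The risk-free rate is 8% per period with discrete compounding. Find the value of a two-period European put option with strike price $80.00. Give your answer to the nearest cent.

$4.99

Risk-neutral probability p = (1 + 0.08 − 0.9)/(1.3 − 0.9) = 0.1800/0.4000 = 0.4500
Terminal stock prices: S_uu = 126.8, S_ud = 87.75, S_dd = 60.75
Terminal payoffs (K − S): max(-46.75, 0) = 0, max(-7.75, 0) = 0, max(19.25, 0) = 19.25
Node u (S = 97.5): V_u = 1/1.08·[0.4500·0.0000 + 0.5500·0.0000] = 0.0000
Node d (S = 67.5): V_d = 1/1.08·[0.4500·0.0000 + 0.5500·19.2500] = 9.8032
Node 0 (S = 75): V_0 = 1/1.08·[0.4500·0.0000 + 0.5500·9.8032] = 4.9924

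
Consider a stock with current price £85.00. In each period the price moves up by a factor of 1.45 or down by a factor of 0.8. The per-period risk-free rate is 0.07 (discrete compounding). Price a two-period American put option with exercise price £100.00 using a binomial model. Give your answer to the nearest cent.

£17.78

Risk-neutral probability p = (1 + 0.07 − 0.8)/(1.45 − 0.8) = 0.2700/0.6500 = 0.4154
Terminal stock prices: S_uu = 178.7, S_ud = 98.6, S_dd = 54.4
Terminal payoffs (K − S): max(-78.71, 0) = 0, max(1.4, 0) = 1.4, max(45.6, 0) = 45.6
Node u (S = 123.2): continuation = 1/1.07·[0.4154·0.0000 + 0.5846·1.4000] = 0.7649; exercise value = 0.0000 ≤ continuation, so V_u = 0.7649
Node d (S = 68): continuation = 1/1.07·[0.4154·1.4000 + 0.5846·45.6000] = 25.4579; exercise value = 32.0000 > continuation, so V_d = 32.0000 (exercise)
Node 0 (S = 85): continuation = 1/1.07·[0.4154·0.7649 + 0.5846·32.0000] = 17.7808; exercise value = 15.0000 ≤ continuation, so V_0 = 17.7808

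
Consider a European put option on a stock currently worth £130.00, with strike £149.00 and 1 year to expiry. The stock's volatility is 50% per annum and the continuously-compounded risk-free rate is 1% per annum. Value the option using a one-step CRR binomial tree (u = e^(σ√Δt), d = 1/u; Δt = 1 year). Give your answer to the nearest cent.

£42.56

CRR parameters: u = e^(σ√Δt) = e^(0.5·√1) = 1.6487, d = 1/u = 0.6065
Per-period rate: rΔt = 0.01·1 = 0.01, so R = e^0.01 = 1.0101
Risk-neutral probability p = (e^0.01 − 0.6065)/(1.6487 − 0.6065) = 0.4035/1.0422 = 0.3872
Terminal stock prices: S_u = 214.3, S_d = 78.85
Terminal payoffs (K − S): max(-65.33, 0) = 0, max(70.15, 0) = 70.15
Node 0 (S = 130): V_0 = e^(−0.01)·[0.3872·0.0000 + 0.6128·70.1510] = 42.5619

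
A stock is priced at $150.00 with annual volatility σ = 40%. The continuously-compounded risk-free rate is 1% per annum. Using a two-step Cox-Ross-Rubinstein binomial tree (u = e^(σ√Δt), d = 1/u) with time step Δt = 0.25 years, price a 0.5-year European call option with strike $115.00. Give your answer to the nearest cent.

CRR parameters: u = e^(σ√Δt) = e^(0.4·√0.25) = 1.2214, d = 1/u = 0.8187
Per-period rate: rΔt = 0.01·0.25 = 0.0025, so R = e^0.0025 = 1.0025
Risk-neutral probability p = (e^0.0025 − 0.8187)/(1.2214 − 0.8187) = 0.1838/0.4027 = 0.4564
Terminal stock prices: S_uu = 223.8, S_ud = 150, S_dd = 100.5
Terminal payoffs (S − K): max(108.8, 0) = 108.8, max(35, 0) = 35, max(-14.45, 0) = 0
Node u (S = 183.2): V_u = e^(−0.0025)·[0.4564·108.7737 + 0.5436·35.0000] = 68.4976
Node d (S = 122.8): V_d = e^(−0.0025)·[0.4564·35.0000 + 0.5436·0.0000] = 15.9335
Node 0 (S = 150): V_0 = e^(−0.0025)·[0.4564·68.4976 + 0.5436·15.9335] = 39.8231

$39.82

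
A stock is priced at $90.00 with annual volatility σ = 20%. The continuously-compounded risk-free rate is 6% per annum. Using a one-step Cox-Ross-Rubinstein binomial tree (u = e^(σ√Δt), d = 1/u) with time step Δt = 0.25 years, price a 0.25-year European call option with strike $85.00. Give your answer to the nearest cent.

$7.84

CRR parameters: u = e^(σ√Δt) = e^(0.2·√0.25) = 1.1052, d = 1/u = 0.9048
Per-period rate: rΔt = 0.06·0.25 = 0.015, so R = e^0.015 = 1.0151
Risk-neutral probability p = (e^0.015 − 0.9048)/(1.1052 − 0.9048) = 0.1103/0.2003 = 0.5505
Terminal stock prices: S_u = 99.47, S_d = 81.44
Terminal payoffs (S − K): max(14.47, 0) = 14.47, max(-3.565, 0) = 0
Node 0 (S = 90): V_0 = e^(−0.015)·[0.5505·14.4654 + 0.4495·0.0000] = 7.8441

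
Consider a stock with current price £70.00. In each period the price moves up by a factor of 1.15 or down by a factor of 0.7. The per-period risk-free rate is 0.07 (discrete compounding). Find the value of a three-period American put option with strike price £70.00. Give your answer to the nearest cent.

£5.74

Risk-neutral probability p = (1 + 0.07 − 0.7)/(1.15 − 0.7) = 0.3700/0.4500 = 0.8222
Terminal stock prices: S_uuu = 106.5, S_uud = 64.8, S_udd = 39.44, S_ddd = 24.01
Terminal payoffs (K − S): max(-36.46, 0) = 0, max(5.198, 0) = 5.198, max(30.56, 0) = 30.56, max(45.99, 0) = 45.99
Node uu (S = 92.57): continuation = 1/1.07·[0.8222·0.0000 + 0.1778·5.1975] = 0.8636; exercise value = 0.0000 ≤ continuation, so V_uu = 0.8636
Node ud (S = 56.35): continuation = 1/1.07·[0.8222·5.1975 + 0.1778·30.5550] = 9.0706; exercise value = 13.6500 > continuation, so V_ud = 13.6500 (exercise)
Node dd (S = 34.3): continuation = 1/1.07·[0.8222·30.5550 + 0.1778·45.9900] = 31.1206; exercise value = 35.7000 > continuation, so V_dd = 35.7000 (exercise)
Node u (S = 80.5): continuation = 1/1.07·[0.8222·0.8636 + 0.1778·13.6500] = 2.9315; exercise value = 0.0000 ≤ continuation, so V_u = 2.9315
Node d (S = 49): continuation = 1/1.07·[0.8222·13.6500 + 0.1778·35.7000] = 16.4206; exercise value = 21.0000 > continuation, so V_d = 21.0000 (exercise)
Node 0 (S = 70): continuation = 1/1.07·[0.8222·2.9315 + 0.1778·21.0000] = 5.7417; exercise value = 0.0000 ≤ continuation, so V_0 = 5.7417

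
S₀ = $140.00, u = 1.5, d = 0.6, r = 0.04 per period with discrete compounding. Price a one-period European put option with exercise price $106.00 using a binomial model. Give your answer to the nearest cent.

Risk-neutral probability p = (1 + 0.04 − 0.6)/(1.5 − 0.6) = 0.4400/0.9000 = 0.4889
Terminal stock prices: S_u = 210, S_d = 84
Terminal payoffs (K − S): max(-104, 0) = 0, max(22, 0) = 22
Node 0 (S = 140): V_0 = 1/1.04·[0.4889·0.0000 + 0.5111·22.0000] = 10.8120

$10.81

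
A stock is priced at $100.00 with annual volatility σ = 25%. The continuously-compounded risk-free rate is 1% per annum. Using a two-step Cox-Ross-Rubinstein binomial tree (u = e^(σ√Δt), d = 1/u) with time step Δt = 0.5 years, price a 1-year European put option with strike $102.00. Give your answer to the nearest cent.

CRR parameters: u = e^(σ√Δt) = e^(0.25·√0.5) = 1.1934, d = 1/u = 0.8380
Per-period rate: rΔt = 0.01·0.5 = 0.005, so R = e^0.005 = 1.0050
Risk-neutral probability p = (e^0.005 − 0.8380)/(1.1934 − 0.8380) = 0.1670/0.3554 = 0.4700
Terminal stock prices: S_uu = 142.4, S_ud = 100, S_dd = 70.22
Terminal payoffs (K − S): max(-40.41, 0) = 0, max(2, 0) = 2, max(31.78, 0) = 31.78
Node u (S = 119.3): V_u = e^(−0.005)·[0.4700·0.0000 + 0.5300·2.0000] = 1.0547
Node d (S = 83.8): V_d = e^(−0.005)·[0.4700·2.0000 + 0.5300·31.7811] = 17.6946
Node 0 (S = 100): V_0 = e^(−0.005)·[0.4700·1.0547 + 0.5300·17.6946] = 9.8242

$9.82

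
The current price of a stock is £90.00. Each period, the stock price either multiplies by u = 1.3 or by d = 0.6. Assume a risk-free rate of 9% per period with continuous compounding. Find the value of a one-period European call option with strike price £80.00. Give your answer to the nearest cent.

Risk-neutral probability p = (e^0.09 − 0.6)/(1.3 − 0.6) = 0.4942/0.7000 = 0.7060
Terminal stock prices: S_u = 117, S_d = 54
Terminal payoffs (S − K): max(37, 0) = 37, max(-26, 0) = 0
Node 0 (S = 90): V_0 = e^(−0.09)·[0.7060·37.0000 + 0.2940·0.0000] = 23.8725

£23.87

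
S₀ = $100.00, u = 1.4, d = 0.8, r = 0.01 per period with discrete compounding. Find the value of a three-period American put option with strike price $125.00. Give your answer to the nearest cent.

$35.43

Risk-neutral probability p = (1 + 0.01 − 0.8)/(1.4 − 0.8) = 0.2100/0.6000 = 0.3500
Terminal stock prices: S_uuu = 274.4, S_uud = 156.8, S_udd = 89.6, S_ddd = 51.2
Terminal payoffs (K − S): max(-149.4, 0) = 0, max(-31.8, 0) = 0, max(35.4, 0) = 35.4, max(73.8, 0) = 73.8
Node uu (S = 196): continuation = 1/1.01·[0.3500·0.0000 + 0.6500·0.0000] = 0.0000; exercise value = 0.0000 ≤ continuation, so V_uu = 0.0000
Node ud (S = 112): continuation = 1/1.01·[0.3500·0.0000 + 0.6500·35.4000] = 22.7822; exercise value = 13.0000 ≤ continuation, so V_ud = 22.7822
Node dd (S = 64): continuation = 1/1.01·[0.3500·35.4000 + 0.6500·73.8000] = 59.7624; exercise value = 61.0000 > continuation, so V_dd = 61.0000 (exercise)
Node u (S = 140): continuation = 1/1.01·[0.3500·0.0000 + 0.6500·22.7822] = 14.6618; exercise value = 0.0000 ≤ continuation, so V_u = 14.6618
Node d (S = 80): continuation = 1/1.01·[0.3500·22.7822 + 0.6500·61.0000] = 47.1522; exercise value = 45.0000 ≤ continuation, so V_d = 47.1522
Node 0 (S = 100): continuation = 1/1.01·[0.3500·14.6618 + 0.6500·47.1522] = 35.4263; exercise value = 25.0000 ≤ continuation, so V_0 = 35.4263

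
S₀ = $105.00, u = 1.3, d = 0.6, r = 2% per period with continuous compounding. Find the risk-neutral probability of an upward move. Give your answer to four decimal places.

p = 0.6003

Risk-neutral probability p = (e^0.02 − 0.6)/(1.3 − 0.6) = 0.4202/0.7000 = 0.6003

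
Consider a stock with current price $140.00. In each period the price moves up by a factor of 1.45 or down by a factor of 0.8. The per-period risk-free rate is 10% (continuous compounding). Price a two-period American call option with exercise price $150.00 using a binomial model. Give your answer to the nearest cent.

Risk-neutral probability p = (e^0.1 − 0.8)/(1.45 − 0.8) = 0.3052/0.6500 = 0.4695
Terminal stock prices: S_uu = 294.4, S_ud = 162.4, S_dd = 89.6
Terminal payoffs (S − K): max(144.4, 0) = 144.4, max(12.4, 0) = 12.4, max(-60.4, 0) = 0
Node u (S = 203): continuation = e^(−0.1)·[0.4695·144.3500 + 0.5305·12.4000] = 67.2744; exercise value = 53.0000 ≤ continuation, so V_u = 67.2744
Node d (S = 112): continuation = e^(−0.1)·[0.4695·12.4000 + 0.5305·0.0000] = 5.2677; exercise value = 0.0000 ≤ continuation, so V_d = 5.2677
Node 0 (S = 140): continuation = e^(−0.1)·[0.4695·67.2744 + 0.5305·5.2677] = 31.1078; exercise value = 0.0000 ≤ continuation, so V_0 = 31.1078

$31.11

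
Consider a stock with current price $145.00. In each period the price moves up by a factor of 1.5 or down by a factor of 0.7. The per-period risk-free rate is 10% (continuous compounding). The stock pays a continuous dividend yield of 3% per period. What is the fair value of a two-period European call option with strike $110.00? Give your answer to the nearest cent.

Per-period risk-free factor R = e^0.1 = 1.1052; dividend-adjusted growth = e^(0.1−0.03) = 1.0725.
Risk-neutral probability p = (1.0725 − 0.7)/(1.5 − 0.7) = 0.3725/0.8000 = 0.4656
Terminal stock prices: S_uu = 326.2, S_ud = 152.2, S_dd = 71.05
Terminal payoffs (S − K): max(216.2, 0) = 216.2, max(42.25, 0) = 42.25, max(-38.95, 0) = 0
Node u (S = 217.5): V_u = e^(−0.1)·[0.4656·216.2500 + 0.5344·42.2500] = 111.5398
Node d (S = 101.5): V_d = e^(−0.1)·[0.4656·42.2500 + 0.5344·0.0000] = 17.8009
Node 0 (S = 145): V_0 = e^(−0.1)·[0.4656·111.5398 + 0.5344·17.8009] = 55.6014

$55.60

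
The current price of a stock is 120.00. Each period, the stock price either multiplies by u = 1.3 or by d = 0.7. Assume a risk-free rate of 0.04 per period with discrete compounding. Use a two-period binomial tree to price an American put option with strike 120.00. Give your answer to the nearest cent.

17.45

Risk-neutral probability p = (1 + 0.04 − 0.7)/(1.3 − 0.7) = 0.3400/0.6000 = 0.5667
Terminal stock prices: S_uu = 202.8, S_ud = 109.2, S_dd = 58.8
Terminal payoffs (K − S): max(-82.8, 0) = 0, max(10.8, 0) = 10.8, max(61.2, 0) = 61.2
Node u (S = 156): continuation = 1/1.04·[0.5667·0.0000 + 0.4333·10.8000] = 4.5000; exercise value = 0.0000 ≤ continuation, so V_u = 4.5000
Node d (S = 84): continuation = 1/1.04·[0.5667·10.8000 + 0.4333·61.2000] = 31.3846; exercise value = 36.0000 > continuation, so V_d = 36.0000 (exercise)
Node 0 (S = 120): continuation = 1/1.04·[0.5667·4.5000 + 0.4333·36.0000] = 17.4519; exercise value = 0.0000 ≤ continuation, so V_0 = 17.4519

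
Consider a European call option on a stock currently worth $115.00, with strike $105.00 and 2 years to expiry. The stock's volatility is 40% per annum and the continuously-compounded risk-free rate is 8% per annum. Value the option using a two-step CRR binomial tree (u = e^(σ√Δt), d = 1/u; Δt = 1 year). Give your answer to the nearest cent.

$36.76

CRR parameters: u = e^(σ√Δt) = e^(0.4·√1) = 1.4918, d = 1/u = 0.6703
Per-period rate: rΔt = 0.08·1 = 0.08, so R = e^0.08 = 1.0833
Risk-neutral probability p = (e^0.08 − 0.6703)/(1.4918 − 0.6703) = 0.4130/0.8215 = 0.5027
Terminal stock prices: S_uu = 255.9, S_ud = 115, S_dd = 51.67
Terminal payoffs (S − K): max(150.9, 0) = 150.9, max(10, 0) = 10, max(-53.33, 0) = 0
Node u (S = 171.6): V_u = e^(−0.08)·[0.5027·150.9372 + 0.4973·10.0000] = 74.6326
Node d (S = 77.09): V_d = e^(−0.08)·[0.5027·10.0000 + 0.4973·0.0000] = 4.6405
Node 0 (S = 115): V_0 = e^(−0.08)·[0.5027·74.6326 + 0.4973·4.6405] = 36.7633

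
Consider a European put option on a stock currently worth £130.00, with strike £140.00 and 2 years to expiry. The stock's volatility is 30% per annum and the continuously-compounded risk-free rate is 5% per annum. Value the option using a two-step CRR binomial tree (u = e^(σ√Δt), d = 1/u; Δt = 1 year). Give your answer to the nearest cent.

£19.45

CRR parameters: u = e^(σ√Δt) = e^(0.3·√1) = 1.3499, d = 1/u = 0.7408
Per-period rate: rΔt = 0.05·1 = 0.05, so R = e^0.05 = 1.0513
Risk-neutral probability p = (e^0.05 − 0.7408)/(1.3499 − 0.7408) = 0.3105/0.6090 = 0.5097
Terminal stock prices: S_uu = 236.9, S_ud = 130, S_dd = 71.35
Terminal payoffs (K − S): max(-96.88, 0) = 0, max(10, 0) = 10, max(68.65, 0) = 68.65
Node u (S = 175.5): V_u = e^(−0.05)·[0.5097·0.0000 + 0.4903·10.0000] = 4.6635
Node d (S = 96.31): V_d = e^(−0.05)·[0.5097·10.0000 + 0.4903·68.6545] = 36.8658
Node 0 (S = 130): V_0 = e^(−0.05)·[0.5097·4.6635 + 0.4903·36.8658] = 19.4535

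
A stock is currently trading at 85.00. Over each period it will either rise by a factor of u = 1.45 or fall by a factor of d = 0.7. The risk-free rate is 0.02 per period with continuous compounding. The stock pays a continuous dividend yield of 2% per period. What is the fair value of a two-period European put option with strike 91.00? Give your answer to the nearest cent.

Per-period risk-free factor R = e^0.02 = 1.0202; dividend-adjusted growth = e^(0.02−0.02) = 1.0000.
Risk-neutral probability p = (1.0000 − 0.7)/(1.45 − 0.7) = 0.3000/0.7500 = 0.4000
Terminal stock prices: S_uu = 178.7, S_ud = 86.27, S_dd = 41.65
Terminal payoffs (K − S): max(-87.71, 0) = 0, max(4.725, 0) = 4.725, max(49.35, 0) = 49.35
Node u (S = 123.2): V_u = e^(−0.02)·[0.4000·0.0000 + 0.6000·4.7250] = 2.7789
Node d (S = 59.5): V_d = e^(−0.02)·[0.4000·4.7250 + 0.6000·49.3500] = 30.8763
Node 0 (S = 85): V_0 = e^(−0.02)·[0.4000·2.7789 + 0.6000·30.8763] = 19.2485

19.25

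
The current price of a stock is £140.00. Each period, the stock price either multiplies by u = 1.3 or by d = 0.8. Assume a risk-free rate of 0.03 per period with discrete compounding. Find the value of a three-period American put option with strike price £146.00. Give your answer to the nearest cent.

£22.75

Risk-neutral probability p = (1 + 0.03 − 0.8)/(1.3 − 0.8) = 0.2300/0.5000 = 0.4600
Terminal stock prices: S_uuu = 307.6, S_uud = 189.3, S_udd = 116.5, S_ddd = 71.68
Terminal payoffs (K − S): max(-161.6, 0) = 0, max(-43.28, 0) = 0, max(29.52, 0) = 29.52, max(74.32, 0) = 74.32
Node uu (S = 236.6): continuation = 1/1.03·[0.4600·0.0000 + 0.5400·0.0000] = 0.0000; exercise value = 0.0000 ≤ continuation, so V_uu = 0.0000
Node ud (S = 145.6): continuation = 1/1.03·[0.4600·0.0000 + 0.5400·29.5200] = 15.4765; exercise value = 0.4000 ≤ continuation, so V_ud = 15.4765
Node dd (S = 89.6): continuation = 1/1.03·[0.4600·29.5200 + 0.5400·74.3200] = 52.1476; exercise value = 56.4000 > continuation, so V_dd = 56.4000 (exercise)
Node u (S = 182): continuation = 1/1.03·[0.4600·0.0000 + 0.5400·15.4765] = 8.1139; exercise value = 0.0000 ≤ continuation, so V_u = 8.1139
Node d (S = 112): continuation = 1/1.03·[0.4600·15.4765 + 0.5400·56.4000] = 36.4808; exercise value = 34.0000 ≤ continuation, so V_d = 36.4808
Node 0 (S = 140): continuation = 1/1.03·[0.4600·8.1139 + 0.5400·36.4808] = 22.7495; exercise value = 6.0000 ≤ continuation, so V_0 = 22.7495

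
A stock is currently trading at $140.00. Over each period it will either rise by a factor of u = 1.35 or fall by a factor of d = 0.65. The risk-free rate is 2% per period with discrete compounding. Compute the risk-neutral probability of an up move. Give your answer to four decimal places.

p = 0.5286

Risk-neutral probability p = (1 + 0.02 − 0.65)/(1.35 − 0.65) = 0.3700/0.7000 = 0.5286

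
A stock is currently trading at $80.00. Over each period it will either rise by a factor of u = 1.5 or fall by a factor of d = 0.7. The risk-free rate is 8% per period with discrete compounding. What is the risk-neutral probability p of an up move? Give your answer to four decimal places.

Risk-neutral probability p = (1 + 0.08 − 0.7)/(1.5 − 0.7) = 0.3800/0.8000 = 0.4750

p = 0.4750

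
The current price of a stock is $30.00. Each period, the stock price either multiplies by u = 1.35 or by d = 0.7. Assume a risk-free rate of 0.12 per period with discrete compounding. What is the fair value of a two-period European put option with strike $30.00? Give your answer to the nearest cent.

$2.13

Risk-neutral probability p = (1 + 0.12 − 0.7)/(1.35 − 0.7) = 0.4200/0.6500 = 0.6462
Terminal stock prices: S_uu = 54.68, S_ud = 28.35, S_dd = 14.7
Terminal payoffs (K − S): max(-24.68, 0) = 0, max(1.65, 0) = 1.65, max(15.3, 0) = 15.3
Node u (S = 40.5): V_u = 1/1.12·[0.6462·0.0000 + 0.3538·1.6500] = 0.5213
Node d (S = 21): V_d = 1/1.12·[0.6462·1.6500 + 0.3538·15.3000] = 5.7857
Node 0 (S = 30): V_0 = 1/1.12·[0.6462·0.5213 + 0.3538·5.7857] = 2.1286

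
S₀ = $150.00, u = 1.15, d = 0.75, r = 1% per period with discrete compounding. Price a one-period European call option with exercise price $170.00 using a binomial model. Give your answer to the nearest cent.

$1.61

Risk-neutral probability p = (1 + 0.01 − 0.75)/(1.15 − 0.75) = 0.2600/0.4000 = 0.6500
Terminal stock prices: S_u = 172.5, S_d = 112.5
Terminal payoffs (S − K): max(2.5, 0) = 2.5, max(-57.5, 0) = 0
Node 0 (S = 150): V_0 = 1/1.01·[0.6500·2.5000 + 0.3500·0.0000] = 1.6089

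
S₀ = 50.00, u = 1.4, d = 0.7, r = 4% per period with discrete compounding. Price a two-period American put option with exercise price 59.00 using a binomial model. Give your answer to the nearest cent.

14.18

Risk-neutral probability p = (1 + 0.04 − 0.7)/(1.4 − 0.7) = 0.3400/0.7000 = 0.4857
Terminal stock prices: S_uu = 98, S_ud = 49, S_dd = 24.5
Terminal payoffs (K − S): max(-39, 0) = 0, max(10, 0) = 10, max(34.5, 0) = 34.5
Node u (S = 70): continuation = 1/1.04·[0.4857·0.0000 + 0.5143·10.0000] = 4.9451; exercise value = 0.0000 ≤ continuation, so V_u = 4.9451
Node d (S = 35): continuation = 1/1.04·[0.4857·10.0000 + 0.5143·34.5000] = 21.7308; exercise value = 24.0000 > continuation, so V_d = 24.0000 (exercise)
Node 0 (S = 50): continuation = 1/1.04·[0.4857·4.9451 + 0.5143·24.0000] = 14.1776; exercise value = 9.0000 ≤ continuation, so V_0 = 14.1776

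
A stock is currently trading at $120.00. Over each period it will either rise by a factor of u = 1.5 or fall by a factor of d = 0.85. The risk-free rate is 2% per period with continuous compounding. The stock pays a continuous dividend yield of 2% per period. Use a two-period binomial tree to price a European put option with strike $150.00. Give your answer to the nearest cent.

Per-period risk-free factor R = e^0.02 = 1.0202; dividend-adjusted growth = e^(0.02−0.02) = 1.0000.
Risk-neutral probability p = (1.0000 − 0.85)/(1.5 − 0.85) = 0.1500/0.6500 = 0.2308
Terminal stock prices: S_uu = 270, S_ud = 153, S_dd = 86.7
Terminal payoffs (K − S): max(-120, 0) = 0, max(-3, 0) = 0, max(63.3, 0) = 63.3
Node u (S = 180): V_u = e^(−0.02)·[0.2308·0.0000 + 0.7692·0.0000] = 0.0000
Node d (S = 102): V_d = e^(−0.02)·[0.2308·0.0000 + 0.7692·63.3000] = 47.7281
Node 0 (S = 120): V_0 = e^(−0.02)·[0.2308·0.0000 + 0.7692·47.7281] = 35.9870

$35.99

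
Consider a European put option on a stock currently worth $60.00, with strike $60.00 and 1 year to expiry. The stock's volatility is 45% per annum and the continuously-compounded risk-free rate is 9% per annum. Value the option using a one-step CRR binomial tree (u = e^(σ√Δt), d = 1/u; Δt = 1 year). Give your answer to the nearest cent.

$10.12

CRR parameters: u = e^(σ√Δt) = e^(0.45·√1) = 1.5683, d = 1/u = 0.6376
Per-period rate: rΔt = 0.09·1 = 0.09, so R = e^0.09 = 1.0942
Risk-neutral probability p = (e^0.09 − 0.6376)/(1.5683 − 0.6376) = 0.4565/0.9307 = 0.4905
Terminal stock prices: S_u = 94.1, S_d = 38.26
Terminal payoffs (K − S): max(-34.1, 0) = 0, max(21.74, 0) = 21.74
Node 0 (S = 60): V_0 = e^(−0.09)·[0.4905·0.0000 + 0.5095·21.7423] = 10.1233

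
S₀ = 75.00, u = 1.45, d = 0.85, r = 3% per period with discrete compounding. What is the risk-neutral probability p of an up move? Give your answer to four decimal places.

Risk-neutral probability p = (1 + 0.03 − 0.85)/(1.45 − 0.85) = 0.1800/0.6000 = 0.3000

p = 0.3000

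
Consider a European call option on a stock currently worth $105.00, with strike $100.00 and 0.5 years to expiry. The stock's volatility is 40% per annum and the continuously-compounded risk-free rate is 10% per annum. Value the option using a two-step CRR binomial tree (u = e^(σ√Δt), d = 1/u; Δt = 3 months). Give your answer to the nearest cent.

$16.56

CRR parameters: u = e^(σ√Δt) = e^(0.4·√0.25) = 1.2214, d = 1/u = 0.8187
Per-period rate: rΔt = 0.1·0.25 = 0.025, so R = e^0.025 = 1.0253
Risk-neutral probability p = (e^0.025 − 0.8187)/(1.2214 − 0.8187) = 0.2066/0.4027 = 0.5130
Terminal stock prices: S_uu = 156.6, S_ud = 105, S_dd = 70.38
Terminal payoffs (S − K): max(56.64, 0) = 56.64, max(5, 0) = 5, max(-29.62, 0) = 0
Node u (S = 128.2): V_u = e^(−0.025)·[0.5130·56.6416 + 0.4870·5.0000] = 30.7163
Node d (S = 85.97): V_d = e^(−0.025)·[0.5130·5.0000 + 0.4870·0.0000] = 2.5018
Node 0 (S = 105): V_0 = e^(−0.025)·[0.5130·30.7163 + 0.4870·2.5018] = 16.5577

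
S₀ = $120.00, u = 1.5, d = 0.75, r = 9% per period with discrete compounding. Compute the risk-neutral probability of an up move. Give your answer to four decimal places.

p = 0.4533

Risk-neutral probability p = (1 + 0.09 − 0.75)/(1.5 − 0.75) = 0.3400/0.7500 = 0.4533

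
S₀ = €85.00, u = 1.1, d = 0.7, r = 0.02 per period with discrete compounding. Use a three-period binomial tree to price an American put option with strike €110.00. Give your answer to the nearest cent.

Risk-neutral probability p = (1 + 0.02 − 0.7)/(1.1 − 0.7) = 0.3200/0.4000 = 0.8000
Terminal stock prices: S_uuu = 113.1, S_uud = 72, S_udd = 45.81, S_ddd = 29.15
Terminal payoffs (K − S): max(-3.135, 0) = 0, max(38, 0) = 38, max(64.19, 0) = 64.19, max(80.84, 0) = 80.84
Node uu (S = 102.9): continuation = 1/1.02·[0.8000·0.0000 + 0.2000·38.0050] = 7.4520; exercise value = 7.1500 ≤ continuation, so V_uu = 7.4520
Node ud (S = 65.45): continuation = 1/1.02·[0.8000·38.0050 + 0.2000·64.1850] = 42.3931; exercise value = 44.5500 > continuation, so V_ud = 44.5500 (exercise)
Node dd (S = 41.65): continuation = 1/1.02·[0.8000·64.1850 + 0.2000·80.8450] = 66.1931; exercise value = 68.3500 > continuation, so V_dd = 68.3500 (exercise)
Node u (S = 93.5): continuation = 1/1.02·[0.8000·7.4520 + 0.2000·44.5500] = 14.5800; exercise value = 16.5000 > continuation, so V_u = 16.5000 (exercise)
Node d (S = 59.5): continuation = 1/1.02·[0.8000·44.5500 + 0.2000·68.3500] = 48.3431; exercise value = 50.5000 > continuation, so V_d = 50.5000 (exercise)
Node 0 (S = 85): continuation = 1/1.02·[0.8000·16.5000 + 0.2000·50.5000] = 22.8431; exercise value = 25.0000 > continuation, so V_0 = 25.0000 (exercise)

€25.00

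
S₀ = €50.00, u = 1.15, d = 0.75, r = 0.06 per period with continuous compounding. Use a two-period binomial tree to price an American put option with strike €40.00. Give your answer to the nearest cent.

Risk-neutral probability p = (e^0.06 − 0.75)/(1.15 − 0.75) = 0.3118/0.4000 = 0.7796
Terminal stock prices: S_uu = 66.12, S_ud = 43.12, S_dd = 28.12
Terminal payoffs (K − S): max(-26.12, 0) = 0, max(-3.125, 0) = 0, max(11.88, 0) = 11.88
Node u (S = 57.5): continuation = e^(−0.06)·[0.7796·0.0000 + 0.2204·0.0000] = 0.0000; exercise value = 0.0000 ≤ continuation, so V_u = 0.0000
Node d (S = 37.5): continuation = e^(−0.06)·[0.7796·0.0000 + 0.2204·11.8750] = 2.4649; exercise value = 2.5000 > continuation, so V_d = 2.5000 (exercise)
Node 0 (S = 50): continuation = e^(−0.06)·[0.7796·0.0000 + 0.2204·2.5000] = 0.5189; exercise value = 0.0000 ≤ continuation, so V_0 = 0.5189

€0.52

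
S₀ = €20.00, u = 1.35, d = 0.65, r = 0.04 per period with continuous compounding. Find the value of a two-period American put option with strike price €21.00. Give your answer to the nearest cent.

Risk-neutral probability p = (e^0.04 − 0.65)/(1.35 − 0.65) = 0.3908/0.7000 = 0.5583
Terminal stock prices: S_uu = 36.45, S_ud = 17.55, S_dd = 8.45
Terminal payoffs (K − S): max(-15.45, 0) = 0, max(3.45, 0) = 3.45, max(12.55, 0) = 12.55
Node u (S = 27): continuation = e^(−0.04)·[0.5583·0.0000 + 0.4417·3.4500] = 1.4641; exercise value = 0.0000 ≤ continuation, so V_u = 1.4641
Node d (S = 13): continuation = e^(−0.04)·[0.5583·3.4500 + 0.4417·12.5500] = 7.1766; exercise value = 8.0000 > continuation, so V_d = 8.0000 (exercise)
Node 0 (S = 20): continuation = e^(−0.04)·[0.5583·1.4641 + 0.4417·8.0000] = 4.1804; exercise value = 1.0000 ≤ continuation, so V_0 = 4.1804

€4.18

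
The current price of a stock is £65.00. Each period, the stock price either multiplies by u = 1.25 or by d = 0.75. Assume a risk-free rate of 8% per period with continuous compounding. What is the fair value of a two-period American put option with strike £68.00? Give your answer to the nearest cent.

£7.26

Risk-neutral probability p = (e^0.08 − 0.75)/(1.25 − 0.75) = 0.3333/0.5000 = 0.6666
Terminal stock prices: S_uu = 101.6, S_ud = 60.94, S_dd = 36.56
Terminal payoffs (K − S): max(-33.56, 0) = 0, max(7.062, 0) = 7.062, max(31.44, 0) = 31.44
Node u (S = 81.25): continuation = e^(−0.08)·[0.6666·0.0000 + 0.3334·7.0625] = 2.1738; exercise value = 0.0000 ≤ continuation, so V_u = 2.1738
Node d (S = 48.75): continuation = e^(−0.08)·[0.6666·7.0625 + 0.3334·31.4375] = 14.0219; exercise value = 19.2500 > continuation, so V_d = 19.2500 (exercise)
Node 0 (S = 65): continuation = e^(−0.08)·[0.6666·2.1738 + 0.3334·19.2500] = 7.2626; exercise value = 3.0000 ≤ continuation, so V_0 = 7.2626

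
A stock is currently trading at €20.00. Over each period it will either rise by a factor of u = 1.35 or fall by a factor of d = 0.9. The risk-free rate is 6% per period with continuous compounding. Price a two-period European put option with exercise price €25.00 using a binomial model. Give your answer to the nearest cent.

€3.49

Risk-neutral probability p = (e^0.06 − 0.9)/(1.35 − 0.9) = 0.1618/0.4500 = 0.3596
Terminal stock prices: S_uu = 36.45, S_ud = 24.3, S_dd = 16.2
Terminal payoffs (K − S): max(-11.45, 0) = 0, max(0.7, 0) = 0.7, max(8.8, 0) = 8.8
Node u (S = 27): V_u = e^(−0.06)·[0.3596·0.0000 + 0.6404·0.7000] = 0.4221
Node d (S = 18): V_d = e^(−0.06)·[0.3596·0.7000 + 0.6404·8.8000] = 5.5441
Node 0 (S = 20): V_0 = e^(−0.06)·[0.3596·0.4221 + 0.6404·5.5441] = 3.4865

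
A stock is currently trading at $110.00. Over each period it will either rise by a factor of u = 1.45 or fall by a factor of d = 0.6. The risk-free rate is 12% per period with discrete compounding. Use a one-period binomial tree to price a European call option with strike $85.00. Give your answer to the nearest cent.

$40.69

Risk-neutral probability p = (1 + 0.12 − 0.6)/(1.45 − 0.6) = 0.5200/0.8500 = 0.6118
Terminal stock prices: S_u = 159.5, S_d = 66
Terminal payoffs (S − K): max(74.5, 0) = 74.5, max(-19, 0) = 0
Node 0 (S = 110): V_0 = 1/1.12·[0.6118·74.5000 + 0.3882·0.0000] = 40.6933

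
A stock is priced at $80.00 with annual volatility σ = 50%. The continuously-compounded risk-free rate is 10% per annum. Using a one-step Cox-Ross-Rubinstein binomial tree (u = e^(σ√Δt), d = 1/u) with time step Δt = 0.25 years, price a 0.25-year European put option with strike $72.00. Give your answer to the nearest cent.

$4.84

CRR parameters: u = e^(σ√Δt) = e^(0.5·√0.25) = 1.2840, d = 1/u = 0.7788
Per-period rate: rΔt = 0.1·0.25 = 0.025, so R = e^0.025 = 1.0253
Risk-neutral probability p = (e^0.025 − 0.7788)/(1.2840 − 0.7788) = 0.2465/0.5052 = 0.4879
Terminal stock prices: S_u = 102.7, S_d = 62.3
Terminal payoffs (K − S): max(-30.72, 0) = 0, max(9.696, 0) = 9.696
Node 0 (S = 80): V_0 = e^(−0.025)·[0.4879·0.0000 + 0.5121·9.6959] = 4.8424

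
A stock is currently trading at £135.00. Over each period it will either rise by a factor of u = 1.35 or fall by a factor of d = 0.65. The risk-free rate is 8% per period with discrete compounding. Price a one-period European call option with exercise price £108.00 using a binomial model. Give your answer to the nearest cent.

£42.23

Risk-neutral probability p = (1 + 0.08 − 0.65)/(1.35 − 0.65) = 0.4300/0.7000 = 0.6143
Terminal stock prices: S_u = 182.2, S_d = 87.75
Terminal payoffs (S − K): max(74.25, 0) = 74.25, max(-20.25, 0) = 0
Node 0 (S = 135): V_0 = 1/1.08·[0.6143·74.2500 + 0.3857·0.0000] = 42.2321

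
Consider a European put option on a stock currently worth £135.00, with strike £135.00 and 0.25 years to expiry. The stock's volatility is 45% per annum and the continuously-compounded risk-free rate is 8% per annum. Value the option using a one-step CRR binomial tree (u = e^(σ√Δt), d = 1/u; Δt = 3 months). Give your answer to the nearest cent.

£13.64

CRR parameters: u = e^(σ√Δt) = e^(0.45·√0.25) = 1.2523, d = 1/u = 0.7985
Per-period rate: rΔt = 0.08·0.25 = 0.02, so R = e^0.02 = 1.0202
Risk-neutral probability p = (e^0.02 − 0.7985)/(1.2523 − 0.7985) = 0.2217/0.4538 = 0.4885
Terminal stock prices: S_u = 169.1, S_d = 107.8
Terminal payoffs (K − S): max(-34.06, 0) = 0, max(27.2, 0) = 27.2
Node 0 (S = 135): V_0 = e^(−0.02)·[0.4885·0.0000 + 0.5115·27.2003] = 13.6374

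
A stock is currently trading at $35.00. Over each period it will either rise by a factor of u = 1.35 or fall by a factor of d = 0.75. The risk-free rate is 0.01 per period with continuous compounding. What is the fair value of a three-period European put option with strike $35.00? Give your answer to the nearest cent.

Risk-neutral probability p = (e^0.01 − 0.75)/(1.35 − 0.75) = 0.2601/0.6000 = 0.4334
Terminal stock prices: S_uuu = 86.11, S_uud = 47.84, S_udd = 26.58, S_ddd = 14.77
Terminal payoffs (K − S): max(-51.11, 0) = 0, max(-12.84, 0) = 0, max(8.422, 0) = 8.422, max(20.23, 0) = 20.23
Node uu (S = 63.79): V_uu = e^(−0.01)·[0.4334·0.0000 + 0.5666·0.0000] = 0.0000
Node ud (S = 35.44): V_ud = e^(−0.01)·[0.4334·0.0000 + 0.5666·8.4219] = 4.7242
Node dd (S = 19.69): V_dd = e^(−0.01)·[0.4334·8.4219 + 0.5666·20.2344] = 14.9642
Node u (S = 47.25): V_u = e^(−0.01)·[0.4334·0.0000 + 0.5666·4.7242] = 2.6500
Node d (S = 26.25): V_d = e^(−0.01)·[0.4334·4.7242 + 0.5666·14.9642] = 10.4213
Node 0 (S = 35): V_0 = e^(−0.01)·[0.4334·2.6500 + 0.5666·10.4213] = 6.9829

$6.98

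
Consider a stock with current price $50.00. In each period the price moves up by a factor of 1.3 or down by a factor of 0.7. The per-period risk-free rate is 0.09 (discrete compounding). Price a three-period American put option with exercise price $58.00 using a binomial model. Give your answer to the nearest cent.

$9.78

Risk-neutral probability p = (1 + 0.09 − 0.7)/(1.3 − 0.7) = 0.3900/0.6000 = 0.6500
Terminal stock prices: S_uuu = 109.9, S_uud = 59.15, S_udd = 31.85, S_ddd = 17.15
Terminal payoffs (K − S): max(-51.85, 0) = 0, max(-1.15, 0) = 0, max(26.15, 0) = 26.15, max(40.85, 0) = 40.85
Node uu (S = 84.5): continuation = 1/1.09·[0.6500·0.0000 + 0.3500·0.0000] = 0.0000; exercise value = 0.0000 ≤ continuation, so V_uu = 0.0000
Node ud (S = 45.5): continuation = 1/1.09·[0.6500·0.0000 + 0.3500·26.1500] = 8.3968; exercise value = 12.5000 > continuation, so V_ud = 12.5000 (exercise)
Node dd (S = 24.5): continuation = 1/1.09·[0.6500·26.1500 + 0.3500·40.8500] = 28.7110; exercise value = 33.5000 > continuation, so V_dd = 33.5000 (exercise)
Node u (S = 65): continuation = 1/1.09·[0.6500·0.0000 + 0.3500·12.5000] = 4.0138; exercise value = 0.0000 ≤ continuation, so V_u = 4.0138
Node d (S = 35): continuation = 1/1.09·[0.6500·12.5000 + 0.3500·33.5000] = 18.2110; exercise value = 23.0000 > continuation, so V_d = 23.0000 (exercise)
Node 0 (S = 50): continuation = 1/1.09·[0.6500·4.0138 + 0.3500·23.0000] = 9.7788; exercise value = 8.0000 ≤ continuation, so V_0 = 9.7788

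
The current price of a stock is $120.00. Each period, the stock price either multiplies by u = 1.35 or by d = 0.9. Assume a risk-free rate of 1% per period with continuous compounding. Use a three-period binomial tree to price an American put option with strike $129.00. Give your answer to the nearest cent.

$17.79

Risk-neutral probability p = (e^0.01 − 0.9)/(1.35 − 0.9) = 0.1101/0.4500 = 0.2446
Terminal stock prices: S_uuu = 295.2, S_uud = 196.8, S_udd = 131.2, S_ddd = 87.48
Terminal payoffs (K − S): max(-166.2, 0) = 0, max(-67.83, 0) = 0, max(-2.22, 0) = 0, max(41.52, 0) = 41.52
Node uu (S = 218.7): continuation = e^(−0.01)·[0.2446·0.0000 + 0.7554·0.0000] = 0.0000; exercise value = 0.0000 ≤ continuation, so V_uu = 0.0000
Node ud (S = 145.8): continuation = e^(−0.01)·[0.2446·0.0000 + 0.7554·0.0000] = 0.0000; exercise value = 0.0000 ≤ continuation, so V_ud = 0.0000
Node dd (S = 97.2): continuation = e^(−0.01)·[0.2446·0.0000 + 0.7554·41.5200] = 31.0539; exercise value = 31.8000 > continuation, so V_dd = 31.8000 (exercise)
Node u (S = 162): continuation = e^(−0.01)·[0.2446·0.0000 + 0.7554·0.0000] = 0.0000; exercise value = 0.0000 ≤ continuation, so V_u = 0.0000
Node d (S = 108): continuation = e^(−0.01)·[0.2446·0.0000 + 0.7554·31.8000] = 23.7841; exercise value = 21.0000 ≤ continuation, so V_d = 23.7841
Node 0 (S = 120): continuation = e^(−0.01)·[0.2446·0.0000 + 0.7554·23.7841] = 17.7888; exercise value = 9.0000 ≤ continuation, so V_0 = 17.7888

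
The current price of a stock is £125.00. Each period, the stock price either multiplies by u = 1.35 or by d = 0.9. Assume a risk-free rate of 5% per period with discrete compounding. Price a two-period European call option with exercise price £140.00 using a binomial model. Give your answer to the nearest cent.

£13.64

Risk-neutral probability p = (1 + 0.05 − 0.9)/(1.35 − 0.9) = 0.1500/0.4500 = 0.3333
Terminal stock prices: S_uu = 227.8, S_ud = 151.9, S_dd = 101.2
Terminal payoffs (S − K): max(87.81, 0) = 87.81, max(11.88, 0) = 11.88, max(-38.75, 0) = 0
Node u (S = 168.8): V_u = 1/1.05·[0.3333·87.8125 + 0.6667·11.8750] = 35.4167
Node d (S = 112.5): V_d = 1/1.05·[0.3333·11.8750 + 0.6667·0.0000] = 3.7698
Node 0 (S = 125): V_0 = 1/1.05·[0.3333·35.4167 + 0.6667·3.7698] = 13.6369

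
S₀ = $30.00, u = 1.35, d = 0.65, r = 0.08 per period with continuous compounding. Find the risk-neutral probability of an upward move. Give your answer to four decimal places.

p = 0.6190

Risk-neutral probability p = (e^0.08 − 0.65)/(1.35 − 0.65) = 0.4333/0.7000 = 0.6190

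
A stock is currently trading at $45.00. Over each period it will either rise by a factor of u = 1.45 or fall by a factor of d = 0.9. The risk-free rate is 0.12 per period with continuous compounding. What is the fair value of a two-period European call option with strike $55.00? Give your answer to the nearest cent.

$6.75

Risk-neutral probability p = (e^0.12 − 0.9)/(1.45 − 0.9) = 0.2275/0.5500 = 0.4136
Terminal stock prices: S_uu = 94.61, S_ud = 58.73, S_dd = 36.45
Terminal payoffs (S − K): max(39.61, 0) = 39.61, max(3.725, 0) = 3.725, max(-18.55, 0) = 0
Node u (S = 65.25): V_u = e^(−0.12)·[0.4136·39.6125 + 0.5864·3.7250] = 16.4694
Node d (S = 40.5): V_d = e^(−0.12)·[0.4136·3.7250 + 0.5864·0.0000] = 1.3665
Node 0 (S = 45): V_0 = e^(−0.12)·[0.4136·16.4694 + 0.5864·1.3665] = 6.7526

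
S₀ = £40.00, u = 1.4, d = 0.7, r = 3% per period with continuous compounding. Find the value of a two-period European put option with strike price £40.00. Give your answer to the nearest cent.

Risk-neutral probability p = (e^0.03 − 0.7)/(1.4 − 0.7) = 0.3305/0.7000 = 0.4721
Terminal stock prices: S_uu = 78.4, S_ud = 39.2, S_dd = 19.6
Terminal payoffs (K − S): max(-38.4, 0) = 0, max(0.8, 0) = 0.8, max(20.4, 0) = 20.4
Node u (S = 56): V_u = e^(−0.03)·[0.4721·0.0000 + 0.5279·0.8000] = 0.4099
Node d (S = 28): V_d = e^(−0.03)·[0.4721·0.8000 + 0.5279·20.4000] = 10.8178
Node 0 (S = 40): V_0 = e^(−0.03)·[0.4721·0.4099 + 0.5279·10.8178] = 5.7299

£5.73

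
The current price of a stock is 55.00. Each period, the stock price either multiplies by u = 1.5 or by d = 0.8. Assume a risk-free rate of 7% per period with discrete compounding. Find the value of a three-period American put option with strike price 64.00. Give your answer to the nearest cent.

12.81

Risk-neutral probability p = (1 + 0.07 − 0.8)/(1.5 − 0.8) = 0.2700/0.7000 = 0.3857
Terminal stock prices: S_uuu = 185.6, S_uud = 99, S_udd = 52.8, S_ddd = 28.16
Terminal payoffs (K − S): max(-121.6, 0) = 0, max(-35, 0) = 0, max(11.2, 0) = 11.2, max(35.84, 0) = 35.84
Node uu (S = 123.8): continuation = 1/1.07·[0.3857·0.0000 + 0.6143·0.0000] = 0.0000; exercise value = 0.0000 ≤ continuation, so V_uu = 0.0000
Node ud (S = 66): continuation = 1/1.07·[0.3857·0.0000 + 0.6143·11.2000] = 6.4299; exercise value = 0.0000 ≤ continuation, so V_ud = 6.4299
Node dd (S = 35.2): continuation = 1/1.07·[0.3857·11.2000 + 0.6143·35.8400] = 24.6131; exercise value = 28.8000 > continuation, so V_dd = 28.8000 (exercise)
Node u (S = 82.5): continuation = 1/1.07·[0.3857·0.0000 + 0.6143·6.4299] = 3.6914; exercise value = 0.0000 ≤ continuation, so V_u = 3.6914
Node d (S = 44): continuation = 1/1.07·[0.3857·6.4299 + 0.6143·28.8000] = 18.8519; exercise value = 20.0000 > continuation, so V_d = 20.0000 (exercise)
Node 0 (S = 55): continuation = 1/1.07·[0.3857·3.6914 + 0.6143·20.0000] = 12.8127; exercise value = 9.0000 ≤ continuation, so V_0 = 12.8127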